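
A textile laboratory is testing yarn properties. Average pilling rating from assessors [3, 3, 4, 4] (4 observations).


Formula: Mean = sum / count
Sum = 3 + 3 + 4 + 4 = 14
Mean = 14 / 4 = 3.5

3.5


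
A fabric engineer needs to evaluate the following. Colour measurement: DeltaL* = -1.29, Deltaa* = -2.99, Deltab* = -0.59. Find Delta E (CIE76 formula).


Formula: Delta E = sqrt(dL*^2 + da*^2 + db*^2)
Step 1: dL*^2 = (-1.29)^2 = 1.6641
Step 2: da*^2 = (-2.99)^2 = 8.9401
Step 3: db*^2 = (-0.59)^2 = 0.3481
Step 4: Sum = 1.6641 + 8.9401 + 0.3481 = 10.9523
Step 5: Delta E = sqrt(10.9523) = 3.31

3.31 Delta E


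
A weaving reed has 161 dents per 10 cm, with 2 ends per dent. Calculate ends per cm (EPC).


Formula: EPC = (dents per 10 cm * ends per dent) / 10
Step 1: Total ends per 10 cm = 161 * 2 = 322
Step 2: EPC = 322 / 10 = 32.2 ends/cm

32.2 ends/cm


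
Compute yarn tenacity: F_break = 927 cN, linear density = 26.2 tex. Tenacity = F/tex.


Formula: Tenacity = Breaking force / Linear density
Tenacity = 927 cN / 26.2 tex
Tenacity = 35.38 cN/tex

35.38 cN/tex


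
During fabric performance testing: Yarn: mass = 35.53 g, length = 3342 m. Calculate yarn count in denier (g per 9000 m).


Formula: den = (mass_g / length_m) * 9000
Substituting: den = (35.53 / 3342) * 9000
Intermediate: 35.53 / 3342 = 0.01063136 g/m
den = 0.01063136 * 9000 = 95.7 denier

95.7 denier


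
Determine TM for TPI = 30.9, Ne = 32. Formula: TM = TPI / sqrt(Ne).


Formula: TM = TPI / sqrt(Ne)
Step 1: sqrt(Ne) = sqrt(32) = 5.6569
Step 2: TM = 30.9 / 5.6569 = 5.46

5.46 TM


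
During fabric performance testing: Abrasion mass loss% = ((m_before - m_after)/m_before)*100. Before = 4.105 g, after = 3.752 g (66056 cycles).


Formula: Mass loss% = ((m_before - m_after) / m_before) * 100
Step 1: Mass loss = 4.105 - 3.752 = 0.353 g
Step 2: Ratio = 0.353 / 4.105 = 0.0859927
Step 3: Mass loss% = 0.0859927 * 100 = 8.59927% ≈ 8.60%

8.60%


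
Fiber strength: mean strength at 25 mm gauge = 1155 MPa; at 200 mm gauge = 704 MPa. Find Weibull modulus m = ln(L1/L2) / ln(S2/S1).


Formula: m = ln(L1/L2) / ln(S2/S1)
Step 1: ln(L1/L2) = ln(25/200) = -2.07944
Step 2: S2/S1 = 704/1155 = 0.60952
Step 3: ln(S2/S1) = ln(0.60952) = -0.49508
Step 4: m = -2.07944 / -0.49508 = 4.20

4.20 (Weibull m)


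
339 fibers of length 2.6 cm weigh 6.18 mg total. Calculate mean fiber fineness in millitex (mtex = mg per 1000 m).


Formula: fineness (mtex) = mass (mg) / total length (km) = (mass_mg / total_length_m) * 1000
Step 1: Convert fiber length: 2.6 cm = 0.026 m
Step 2: Total fiber length = 339 * 0.026 = 8.814 m
Step 3: Linear density = 6.18 mg / 8.814 m = 0.7012 mg/m
Step 4: fineness = 0.7012 * 1000 = 701.2 mtex

701.2 mtex


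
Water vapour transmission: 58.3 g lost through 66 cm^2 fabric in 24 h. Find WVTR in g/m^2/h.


Formula: WVTR = mass_loss / (area * time)
Step 1: Convert area: 66 cm^2 = 0.0066 m^2
Step 2: WVTR = 58.3 g / (0.0066 m^2 * 24 h)
Step 3: WVTR = 58.3 / 0.1584 = 368.1 g/m^2/h

368.1 g/m^2/h


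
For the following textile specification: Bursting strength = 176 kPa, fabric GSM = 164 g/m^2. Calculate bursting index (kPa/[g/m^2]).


Formula: Bursting Index = Bursting Strength / Fabric GSM
BI = 176 kPa / 164 g/m^2
BI = 1.073 kPa/(g/m^2)

1.073 kPa/(g/m^2)


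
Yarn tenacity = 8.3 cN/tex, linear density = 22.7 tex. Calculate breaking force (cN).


Formula: Breaking force = Tenacity * Linear density
F = 8.3 cN/tex * 22.7 tex
F = 188.41 cN

188.41 cN


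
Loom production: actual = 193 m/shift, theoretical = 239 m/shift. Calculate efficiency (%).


Formula: Efficiency% = (Actual output / Theoretical output) * 100
Efficiency% = (193 / 239) * 100
Efficiency% = 0.807531 * 100 = 80.7531% ≈ 80.8%

80.8%


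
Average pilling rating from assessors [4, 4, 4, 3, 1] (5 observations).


Formula: Mean = sum / count
Sum = 4 + 4 + 4 + 3 + 1 = 16
Mean = 16 / 5 = 3.2

3.2


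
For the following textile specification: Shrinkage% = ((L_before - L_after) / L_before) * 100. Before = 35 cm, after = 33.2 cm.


Formula: Shrinkage% = ((L_before - L_after) / L_before) * 100
Step 1: Shrinkage = 35 - 33.2 = 1.8 cm
Step 2: Shrinkage% = (1.8 / 35) * 100
Step 3: Shrinkage% = 0.051429 * 100 = 5.1429% ≈ 5.1%

5.1%


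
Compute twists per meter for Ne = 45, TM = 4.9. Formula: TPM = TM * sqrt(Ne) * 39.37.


Formula: TPM = TM * sqrt(Ne) * 39.37
Step 1: sqrt(Ne) = sqrt(45) = 6.7082
Step 2: TM * sqrt(Ne) = 4.9 * 6.7082 = 32.8702
Step 3: TPM = 32.8702 * 39.37 = 1294 twists/m

1294 twists/m


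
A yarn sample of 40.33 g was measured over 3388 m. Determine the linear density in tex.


Formula: Tex = (mass_g / length_m) * 1000
Substituting: Tex = (40.33 / 3388) * 1000
Intermediate: 40.33 / 3388 = 0.01190378 g/m
Tex = 0.01190378 * 1000 = 11.90 tex

11.90 tex


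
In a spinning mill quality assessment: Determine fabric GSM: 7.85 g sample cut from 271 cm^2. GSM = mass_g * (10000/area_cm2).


Formula: GSM = mass_g / area_m2
Step 1: Convert area: 271 cm^2 = 271 / 10000 = 0.0271 m^2
Step 2: GSM = 7.85 g / 0.0271 m^2 = 289.7 g/m^2

289.7 g/m^2


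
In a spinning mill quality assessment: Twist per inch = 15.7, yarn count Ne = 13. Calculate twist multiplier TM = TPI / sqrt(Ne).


Formula: TM = TPI / sqrt(Ne)
Step 1: sqrt(Ne) = sqrt(13) = 3.6056
Step 2: TM = 15.7 / 3.6056 = 4.35

4.35 TM


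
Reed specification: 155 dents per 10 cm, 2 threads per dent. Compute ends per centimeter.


Formula: EPC = (dents per 10 cm * ends per dent) / 10
Step 1: Total ends per 10 cm = 155 * 2 = 310
Step 2: EPC = 310 / 10 = 31.0 ends/cm

31.0 ends/cm


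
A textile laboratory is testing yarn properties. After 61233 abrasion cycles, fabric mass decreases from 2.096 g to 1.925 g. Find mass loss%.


Formula: Mass loss% = ((m_before - m_after) / m_before) * 100
Step 1: Mass loss = 2.096 - 1.925 = 0.171 g
Step 2: Ratio = 0.171 / 2.096 = 0.081584
Step 3: Mass loss% = 0.081584 * 100 = 8.1584% ≈ 8.16%

8.16%


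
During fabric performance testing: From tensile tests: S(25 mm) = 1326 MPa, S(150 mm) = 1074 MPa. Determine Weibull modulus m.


Formula: m = ln(L1/L2) / ln(S2/S1)
Step 1: ln(L1/L2) = ln(25/150) = -1.79176
Step 2: S2/S1 = 1074/1326 = 0.80995
Step 3: ln(S2/S1) = ln(0.80995) = -0.21078
Step 4: m = -1.79176 / -0.21078 = 8.50

8.50 (Weibull m)


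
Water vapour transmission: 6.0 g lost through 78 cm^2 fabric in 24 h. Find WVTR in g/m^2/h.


Formula: WVTR = mass_loss / (area * time)
Step 1: Convert area: 78 cm^2 = 0.0078 m^2
Step 2: WVTR = 6.0 g / (0.0078 m^2 * 24 h)
Step 3: WVTR = 6.0 / 0.1872 = 32.1 g/m^2/h

32.1 g/m^2/h


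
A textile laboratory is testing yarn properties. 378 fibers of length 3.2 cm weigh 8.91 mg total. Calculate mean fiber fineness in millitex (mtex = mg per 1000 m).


Formula: fineness (mtex) = mass (mg) / total length (km) = (mass_mg / total_length_m) * 1000
Step 1: Convert fiber length: 3.2 cm = 0.032 m
Step 2: Total fiber length = 378 * 0.032 = 12.096 m
Step 3: Linear density = 8.91 mg / 12.096 m = 0.7366 mg/m
Step 4: fineness = 0.7366 * 1000 = 736.6 mtex

736.6 mtex


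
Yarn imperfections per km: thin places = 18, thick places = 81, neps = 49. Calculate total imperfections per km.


Formula: Total = thin places + thick places + neps
Total = 18 + 81 + 49
Total = 148 imperfections/km

148 imperfections/km


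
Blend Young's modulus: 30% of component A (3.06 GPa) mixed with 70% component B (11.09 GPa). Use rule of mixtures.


Formula: Blend property = (fraction_A * property_A) + (fraction_B * property_B)
Step 1: Contribution A = 30/100 * 3.06 GPa = 0.918 GPa
Step 2: Contribution B = 70/100 * 11.09 GPa = 7.763 GPa
Step 3: Blend Young's modulus = 0.918 + 7.763 = 8.681 GPa

8.681 GPa


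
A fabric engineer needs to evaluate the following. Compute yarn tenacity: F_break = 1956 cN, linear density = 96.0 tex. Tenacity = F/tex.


Formula: Tenacity = Breaking force / Linear density
Tenacity = 1956 cN / 96.0 tex
Tenacity = 20.38 cN/tex

20.38 cN/tex


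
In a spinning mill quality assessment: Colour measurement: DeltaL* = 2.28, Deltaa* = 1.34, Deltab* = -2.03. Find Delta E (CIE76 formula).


Formula: Delta E = sqrt(dL*^2 + da*^2 + db*^2)
Step 1: dL*^2 = 2.28^2 = 5.1984
Step 2: da*^2 = 1.34^2 = 1.7956
Step 3: db*^2 = (-2.03)^2 = 4.1209
Step 4: Sum = 5.1984 + 1.7956 + 4.1209 = 11.1149
Step 5: Delta E = sqrt(11.1149) = 3.33

3.33 Delta E


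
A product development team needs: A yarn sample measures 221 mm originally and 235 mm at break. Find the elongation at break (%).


Formula: Elongation (%) = ((L_break - L0) / L0) * 100
Step 1: Extension = 235 - 221 = 14 mm
Step 2: Elongation = (14 / 221) * 100
Step 3: Elongation = 0.063348 * 100 = 6.3348% ≈ 6.3%

6.3%


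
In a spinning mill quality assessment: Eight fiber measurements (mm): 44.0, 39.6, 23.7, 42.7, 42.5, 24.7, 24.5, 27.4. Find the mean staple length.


Formula: Mean = sum of lengths / count
Sum = 44.0 + 39.6 + 23.7 + 42.7 + 42.5 + 24.7 + 24.5 + 27.4
Sum = 269.1 mm
Mean = 269.1 / 8 = 33.64 mm

33.64 mm


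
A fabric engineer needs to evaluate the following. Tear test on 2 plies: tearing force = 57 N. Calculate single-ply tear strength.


Formula: Per-ply strength = Total force / Number of plies
Per-ply = 57 N / 2
Per-ply = 28.5 N

28.5 N


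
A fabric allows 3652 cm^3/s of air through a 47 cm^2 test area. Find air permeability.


Formula: Air Permeability = Airflow / Test Area
AP = 3652 cm^3/s / 47 cm^2
AP = 77.7 cm^3/s/cm^2

77.7 cm^3/s/cm^2


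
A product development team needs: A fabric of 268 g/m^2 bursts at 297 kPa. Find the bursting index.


Formula: Bursting Index = Bursting Strength / Fabric GSM
BI = 297 kPa / 268 g/m^2
BI = 1.108 kPa/(g/m^2)

1.108 kPa/(g/m^2)


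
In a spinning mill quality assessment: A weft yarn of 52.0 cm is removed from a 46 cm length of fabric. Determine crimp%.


Formula: Crimp% = ((L_yarn - L_fabric) / L_fabric) * 100
Step 1: Extension = 52.0 - 46 = 6.0 cm
Step 2: Crimp% = (6.0 / 46) * 100
Step 3: Crimp% = 0.130435 * 100 = 13.0435% ≈ 13.0%

13.0%


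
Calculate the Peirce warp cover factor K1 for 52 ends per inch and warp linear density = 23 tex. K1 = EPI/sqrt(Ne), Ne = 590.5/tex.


Formula: K1 = EPI / sqrt(Ne), with Ne = 590.5 / tex_warp
Step 1: Ne = 590.5 / 23 = 25.674
Step 2: sqrt(Ne) = sqrt(25.674) = 5.067
Step 3: K1 = 52 / 5.067 = 10.3

10.3


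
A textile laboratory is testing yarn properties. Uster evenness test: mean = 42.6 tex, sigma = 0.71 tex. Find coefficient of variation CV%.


Formula: CV% = (standard deviation / mean) * 100
Step 1: Ratio = 0.71 / 42.6 = 0.016667
Step 2: CV% = 0.016667 * 100 = 1.6667% ≈ 1.7%

1.7%


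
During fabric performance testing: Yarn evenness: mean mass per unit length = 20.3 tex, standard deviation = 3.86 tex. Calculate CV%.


Formula: CV% = (standard deviation / mean) * 100
Step 1: Ratio = 3.86 / 20.3 = 0.190148
Step 2: CV% = 0.190148 * 100 = 19.0148% ≈ 19.0%

19.0%


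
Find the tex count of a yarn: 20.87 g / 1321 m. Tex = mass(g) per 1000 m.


Formula: Tex = (mass_g / length_m) * 1000
Substituting: Tex = (20.87 / 1321) * 1000
Intermediate: 20.87 / 1321 = 0.01579864 g/m
Tex = 0.01579864 * 1000 = 15.80 tex

15.80 tex


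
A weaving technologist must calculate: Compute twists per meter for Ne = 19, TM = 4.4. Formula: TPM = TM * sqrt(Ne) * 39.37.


Formula: TPM = TM * sqrt(Ne) * 39.37
Step 1: sqrt(Ne) = sqrt(19) = 4.3589
Step 2: TM * sqrt(Ne) = 4.4 * 4.3589 = 19.1792
Step 3: TPM = 19.1792 * 39.37 = 755 twists/m

755 twists/m


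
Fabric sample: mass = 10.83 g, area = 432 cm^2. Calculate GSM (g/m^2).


Formula: GSM = mass_g / area_m2
Step 1: Convert area: 432 cm^2 = 432 / 10000 = 0.0432 m^2
Step 2: GSM = 10.83 g / 0.0432 m^2 = 250.7 g/m^2

250.7 g/m^2


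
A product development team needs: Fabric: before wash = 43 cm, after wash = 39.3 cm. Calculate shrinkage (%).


Formula: Shrinkage% = ((L_before - L_after) / L_before) * 100
Step 1: Shrinkage = 43 - 39.3 = 3.7 cm
Step 2: Shrinkage% = (3.7 / 43) * 100
Step 3: Shrinkage% = 0.086047 * 100 = 8.6047% ≈ 8.6%

8.6%


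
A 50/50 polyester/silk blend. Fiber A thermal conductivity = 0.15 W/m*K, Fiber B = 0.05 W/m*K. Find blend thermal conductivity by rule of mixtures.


Formula: Blend property = (fraction_A * property_A) + (fraction_B * property_B)
Step 1: Contribution A = 50/100 * 0.15 W/m*K = 0.075 W/m*K
Step 2: Contribution B = 50/100 * 0.05 W/m*K = 0.025 W/m*K
Step 3: Blend thermal conductivity = 0.075 + 0.025 = 0.1 W/m*K

0.1 W/m*K


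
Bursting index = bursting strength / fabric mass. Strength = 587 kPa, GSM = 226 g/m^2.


Formula: Bursting Index = Bursting Strength / Fabric GSM
BI = 587 kPa / 226 g/m^2
BI = 2.597 kPa/(g/m^2)

2.597 kPa/(g/m^2)


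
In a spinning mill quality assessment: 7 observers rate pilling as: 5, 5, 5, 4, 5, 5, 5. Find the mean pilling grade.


Formula: Mean = sum / count
Sum = 5 + 5 + 5 + 4 + 5 + 5 + 5 = 34
Mean = 34 / 7 = 4.9

4.9


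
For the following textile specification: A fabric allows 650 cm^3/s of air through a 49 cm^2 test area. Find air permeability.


Formula: Air Permeability = Airflow / Test Area
AP = 650 cm^3/s / 49 cm^2
AP = 13.3 cm^3/s/cm^2

13.3 cm^3/s/cm^2


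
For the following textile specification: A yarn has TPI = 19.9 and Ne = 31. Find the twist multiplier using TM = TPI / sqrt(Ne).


Formula: TM = TPI / sqrt(Ne)
Step 1: sqrt(Ne) = sqrt(31) = 5.5678
Step 2: TM = 19.9 / 5.5678 = 3.57

3.57 TM


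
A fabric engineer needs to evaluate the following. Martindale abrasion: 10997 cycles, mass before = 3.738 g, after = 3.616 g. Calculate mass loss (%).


Formula: Mass loss% = ((m_before - m_after) / m_before) * 100
Step 1: Mass loss = 3.738 - 3.616 = 0.122 g
Step 2: Ratio = 0.122 / 3.738 = 0.0326378
Step 3: Mass loss% = 0.0326378 * 100 = 3.26378% ≈ 3.26%

3.26%


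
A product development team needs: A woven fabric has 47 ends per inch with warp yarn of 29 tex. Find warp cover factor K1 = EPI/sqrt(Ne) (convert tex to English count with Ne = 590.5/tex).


Formula: K1 = EPI / sqrt(Ne), with Ne = 590.5 / tex_warp
Step 1: Ne = 590.5 / 29 = 20.362
Step 2: sqrt(Ne) = sqrt(20.362) = 4.5124
Step 3: K1 = 47 / 4.5124 = 10.4

10.4


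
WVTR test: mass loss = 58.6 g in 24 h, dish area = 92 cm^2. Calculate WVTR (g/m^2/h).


Formula: WVTR = mass_loss / (area * time)
Step 1: Convert area: 92 cm^2 = 0.0092 m^2
Step 2: WVTR = 58.6 g / (0.0092 m^2 * 24 h)
Step 3: WVTR = 58.6 / 0.2208 = 265.4 g/m^2/h

265.4 g/m^2/h


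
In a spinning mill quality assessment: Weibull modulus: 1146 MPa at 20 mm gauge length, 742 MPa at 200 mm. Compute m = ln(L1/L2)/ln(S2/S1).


Formula: m = ln(L1/L2) / ln(S2/S1)
Step 1: ln(L1/L2) = ln(20/200) = -2.30259
Step 2: S2/S1 = 742/1146 = 0.64747
Step 3: ln(S2/S1) = ln(0.64747) = -0.43468
Step 4: m = -2.30259 / -0.43468 = 5.30

5.30 (Weibull m)


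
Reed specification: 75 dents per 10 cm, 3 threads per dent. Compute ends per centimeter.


Formula: EPC = (dents per 10 cm * ends per dent) / 10
Step 1: Total ends per 10 cm = 75 * 3 = 225
Step 2: EPC = 225 / 10 = 22.5 ends/cm

22.5 ends/cm


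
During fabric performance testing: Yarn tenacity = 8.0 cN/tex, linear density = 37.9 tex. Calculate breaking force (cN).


Formula: Breaking force = Tenacity * Linear density
F = 8.0 cN/tex * 37.9 tex
F = 303.20 cN

303.20 cN


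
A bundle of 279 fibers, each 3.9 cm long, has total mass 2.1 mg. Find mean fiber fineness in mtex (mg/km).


Formula: fineness (mtex) = mass (mg) / total length (km) = (mass_mg / total_length_m) * 1000
Step 1: Convert fiber length: 3.9 cm = 0.039 m
Step 2: Total fiber length = 279 * 0.039 = 10.881 m
Step 3: Linear density = 2.1 mg / 10.881 m = 0.1930 mg/m
Step 4: fineness = 0.1930 * 1000 = 193.0 mtex

193.0 mtex


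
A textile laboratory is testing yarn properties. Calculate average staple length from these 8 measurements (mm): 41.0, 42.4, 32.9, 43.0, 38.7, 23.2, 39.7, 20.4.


Formula: Mean = sum of lengths / count
Sum = 41.0 + 42.4 + 32.9 + 43.0 + 38.7 + 23.2 + 39.7 + 20.4
Sum = 281.3 mm
Mean = 281.3 / 8 = 35.16 mm

35.16 mm


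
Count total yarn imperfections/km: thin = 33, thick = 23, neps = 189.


Formula: Total = thin places + thick places + neps
Total = 33 + 23 + 189
Total = 245 imperfections/km

245 imperfections/km


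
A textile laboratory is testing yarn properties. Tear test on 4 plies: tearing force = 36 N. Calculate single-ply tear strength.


Formula: Per-ply strength = Total force / Number of plies
Per-ply = 36 N / 4
Per-ply = 9 N

9 N


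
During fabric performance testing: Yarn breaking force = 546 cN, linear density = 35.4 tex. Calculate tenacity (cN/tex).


Formula: Tenacity = Breaking force / Linear density
Tenacity = 546 cN / 35.4 tex
Tenacity = 15.42 cN/tex

15.42 cN/tex


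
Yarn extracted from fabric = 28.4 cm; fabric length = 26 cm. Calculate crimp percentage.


Formula: Crimp% = ((L_yarn - L_fabric) / L_fabric) * 100
Step 1: Extension = 28.4 - 26 = 2.4 cm
Step 2: Crimp% = (2.4 / 26) * 100
Step 3: Crimp% = 0.092308 * 100 = 9.2308% ≈ 9.2%

9.2%


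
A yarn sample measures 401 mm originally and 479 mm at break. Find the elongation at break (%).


Formula: Elongation (%) = ((L_break - L0) / L0) * 100
Step 1: Extension = 479 - 401 = 78 mm
Step 2: Elongation = (78 / 401) * 100
Step 3: Elongation = 0.194514 * 100 = 19.4514% ≈ 19.5%

19.5%


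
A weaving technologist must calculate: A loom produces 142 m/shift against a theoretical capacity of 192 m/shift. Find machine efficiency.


Formula: Efficiency% = (Actual output / Theoretical output) * 100
Efficiency% = (142 / 192) * 100
Efficiency% = 0.739583 * 100 = 73.9583% ≈ 74.0%

74.0%


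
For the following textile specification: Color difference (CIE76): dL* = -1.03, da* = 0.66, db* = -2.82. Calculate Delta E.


Formula: Delta E = sqrt(dL*^2 + da*^2 + db*^2)
Step 1: dL*^2 = (-1.03)^2 = 1.0609
Step 2: da*^2 = 0.66^2 = 0.4356
Step 3: db*^2 = (-2.82)^2 = 7.9524
Step 4: Sum = 1.0609 + 0.4356 + 7.9524 = 9.4489
Step 5: Delta E = sqrt(9.4489) = 3.07

3.07 Delta E


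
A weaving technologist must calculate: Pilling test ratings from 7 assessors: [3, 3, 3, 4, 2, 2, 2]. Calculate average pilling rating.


Formula: Mean = sum / count
Sum = 3 + 3 + 3 + 4 + 2 + 2 + 2 = 19
Mean = 19 / 7 = 2.7

2.7


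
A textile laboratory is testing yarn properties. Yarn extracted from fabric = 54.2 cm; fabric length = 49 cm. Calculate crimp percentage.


Formula: Crimp% = ((L_yarn - L_fabric) / L_fabric) * 100
Step 1: Extension = 54.2 - 49 = 5.2 cm
Step 2: Crimp% = (5.2 / 49) * 100
Step 3: Crimp% = 0.106122 * 100 = 10.6122% ≈ 10.6%

10.6%


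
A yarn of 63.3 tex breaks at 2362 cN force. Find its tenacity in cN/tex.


Formula: Tenacity = Breaking force / Linear density
Tenacity = 2362 cN / 63.3 tex
Tenacity = 37.31 cN/tex

37.31 cN/tex


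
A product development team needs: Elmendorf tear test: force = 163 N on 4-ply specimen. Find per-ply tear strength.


Formula: Per-ply strength = Total force / Number of plies
Per-ply = 163 N / 4
Per-ply = 40.75 N

40.75 N


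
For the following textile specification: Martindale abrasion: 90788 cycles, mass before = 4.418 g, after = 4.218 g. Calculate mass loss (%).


Formula: Mass loss% = ((m_before - m_after) / m_before) * 100
Step 1: Mass loss = 4.418 - 4.218 = 0.2 g
Step 2: Ratio = 0.2 / 4.418 = 0.0452694
Step 3: Mass loss% = 0.0452694 * 100 = 4.52694% ≈ 4.53%

4.53%


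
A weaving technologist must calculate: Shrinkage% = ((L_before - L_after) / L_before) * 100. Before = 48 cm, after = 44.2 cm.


Formula: Shrinkage% = ((L_before - L_after) / L_before) * 100
Step 1: Shrinkage = 48 - 44.2 = 3.8 cm
Step 2: Shrinkage% = (3.8 / 48) * 100
Step 3: Shrinkage% = 0.079167 * 100 = 7.9167% ≈ 7.9%

7.9%


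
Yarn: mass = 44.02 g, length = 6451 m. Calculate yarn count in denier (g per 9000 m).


Formula: den = (mass_g / length_m) * 9000
Substituting: den = (44.02 / 6451) * 9000
Intermediate: 44.02 / 6451 = 0.00682375 g/m
den = 0.00682375 * 9000 = 61.4 denier

61.4 denier


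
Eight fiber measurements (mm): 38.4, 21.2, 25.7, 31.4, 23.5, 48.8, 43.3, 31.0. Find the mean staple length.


Formula: Mean = sum of lengths / count
Sum = 38.4 + 21.2 + 25.7 + 31.4 + 23.5 + 48.8 + 43.3 + 31.0
Sum = 263.3 mm
Mean = 263.3 / 8 = 32.91 mm

32.91 mm


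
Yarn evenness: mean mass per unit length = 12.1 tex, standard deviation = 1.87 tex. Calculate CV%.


Formula: CV% = (standard deviation / mean) * 100
Step 1: Ratio = 1.87 / 12.1 = 0.154545
Step 2: CV% = 0.154545 * 100 = 15.4545% ≈ 15.5%

15.5%


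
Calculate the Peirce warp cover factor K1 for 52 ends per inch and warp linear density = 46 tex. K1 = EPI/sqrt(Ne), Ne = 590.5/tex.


Formula: K1 = EPI / sqrt(Ne), with Ne = 590.5 / tex_warp
Step 1: Ne = 590.5 / 46 = 12.837
Step 2: sqrt(Ne) = sqrt(12.837) = 3.5829
Step 3: K1 = 52 / 3.5829 = 14.5

14.5


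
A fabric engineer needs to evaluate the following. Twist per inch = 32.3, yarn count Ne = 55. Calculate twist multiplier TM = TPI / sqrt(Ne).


Formula: TM = TPI / sqrt(Ne)
Step 1: sqrt(Ne) = sqrt(55) = 7.4162
Step 2: TM = 32.3 / 7.4162 = 4.36

4.36 TM


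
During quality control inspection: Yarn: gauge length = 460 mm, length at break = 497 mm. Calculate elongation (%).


Formula: Elongation (%) = ((L_break - L0) / L0) * 100
Step 1: Extension = 497 - 460 = 37 mm
Step 2: Elongation = (37 / 460) * 100
Step 3: Elongation = 0.080435 * 100 = 8.0435% ≈ 8.0%

8.0%


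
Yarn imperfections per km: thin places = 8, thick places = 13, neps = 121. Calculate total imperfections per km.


Formula: Total = thin places + thick places + neps
Total = 8 + 13 + 121
Total = 142 imperfections/km

142 imperfections/km


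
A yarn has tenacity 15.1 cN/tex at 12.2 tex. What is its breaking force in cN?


Formula: Breaking force = Tenacity * Linear density
F = 15.1 cN/tex * 12.2 tex
F = 184.22 cN

184.22 cN


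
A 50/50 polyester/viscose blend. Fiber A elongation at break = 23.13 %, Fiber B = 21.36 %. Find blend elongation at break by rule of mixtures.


Formula: Blend property = (fraction_A * property_A) + (fraction_B * property_B)
Step 1: Contribution A = 50/100 * 23.13 % = 11.565 %
Step 2: Contribution B = 50/100 * 21.36 % = 10.68 %
Step 3: Blend elongation at break = 11.565 + 10.68 = 22.245 %

22.245 %


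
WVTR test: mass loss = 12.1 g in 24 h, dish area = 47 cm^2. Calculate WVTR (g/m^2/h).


Formula: WVTR = mass_loss / (area * time)
Step 1: Convert area: 47 cm^2 = 0.0047 m^2
Step 2: WVTR = 12.1 g / (0.0047 m^2 * 24 h)
Step 3: WVTR = 12.1 / 0.1128 = 107.3 g/m^2/h

107.3 g/m^2/h


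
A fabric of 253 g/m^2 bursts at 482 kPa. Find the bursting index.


Formula: Bursting Index = Bursting Strength / Fabric GSM
BI = 482 kPa / 253 g/m^2
BI = 1.905 kPa/(g/m^2)

1.905 kPa/(g/m^2)


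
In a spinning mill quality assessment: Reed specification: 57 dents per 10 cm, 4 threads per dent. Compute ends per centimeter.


Formula: EPC = (dents per 10 cm * ends per dent) / 10
Step 1: Total ends per 10 cm = 57 * 4 = 228
Step 2: EPC = 228 / 10 = 22.8 ends/cm

22.8 ends/cm


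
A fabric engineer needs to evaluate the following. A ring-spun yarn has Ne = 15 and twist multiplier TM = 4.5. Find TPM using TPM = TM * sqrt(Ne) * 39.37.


Formula: TPM = TM * sqrt(Ne) * 39.37
Step 1: sqrt(Ne) = sqrt(15) = 3.873
Step 2: TM * sqrt(Ne) = 4.5 * 3.873 = 17.4285
Step 3: TPM = 17.4285 * 39.37 = 686 twists/m

686 twists/m


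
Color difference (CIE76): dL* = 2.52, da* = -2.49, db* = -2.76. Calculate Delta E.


Formula: Delta E = sqrt(dL*^2 + da*^2 + db*^2)
Step 1: dL*^2 = 2.52^2 = 6.3504
Step 2: da*^2 = (-2.49)^2 = 6.2001
Step 3: db*^2 = (-2.76)^2 = 7.6176
Step 4: Sum = 6.3504 + 6.2001 + 7.6176 = 20.1681
Step 5: Delta E = sqrt(20.1681) = 4.49

4.49 Delta E


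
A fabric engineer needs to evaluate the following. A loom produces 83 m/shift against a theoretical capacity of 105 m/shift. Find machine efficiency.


Formula: Efficiency% = (Actual output / Theoretical output) * 100
Efficiency% = (83 / 105) * 100
Efficiency% = 0.790476 * 100 = 79.0476% ≈ 79.0%

79.0%


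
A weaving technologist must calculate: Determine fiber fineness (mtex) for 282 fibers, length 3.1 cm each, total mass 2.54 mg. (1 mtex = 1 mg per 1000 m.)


Formula: fineness (mtex) = mass (mg) / total length (km) = (mass_mg / total_length_m) * 1000
Step 1: Convert fiber length: 3.1 cm = 0.031 m
Step 2: Total fiber length = 282 * 0.031 = 8.742 m
Step 3: Linear density = 2.54 mg / 8.742 m = 0.2906 mg/m
Step 4: fineness = 0.2906 * 1000 = 290.6 mtex

290.6 mtex


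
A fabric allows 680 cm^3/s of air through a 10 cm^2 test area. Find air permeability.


Formula: Air Permeability = Airflow / Test Area
AP = 680 cm^3/s / 10 cm^2
AP = 68.0 cm^3/s/cm^2

68.0 cm^3/s/cm^2


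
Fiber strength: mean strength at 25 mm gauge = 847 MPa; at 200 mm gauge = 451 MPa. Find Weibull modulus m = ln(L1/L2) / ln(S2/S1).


Formula: m = ln(L1/L2) / ln(S2/S1)
Step 1: ln(L1/L2) = ln(25/200) = -2.07944
Step 2: S2/S1 = 451/847 = 0.53247
Step 3: ln(S2/S1) = ln(0.53247) = -0.63023
Step 4: m = -2.07944 / -0.63023 = 3.30

3.30 (Weibull m)


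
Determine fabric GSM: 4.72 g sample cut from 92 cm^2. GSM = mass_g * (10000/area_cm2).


Formula: GSM = mass_g / area_m2
Step 1: Convert area: 92 cm^2 = 92 / 10000 = 0.0092 m^2
Step 2: GSM = 4.72 g / 0.0092 m^2 = 513.0 g/m^2

513.0 g/m^2


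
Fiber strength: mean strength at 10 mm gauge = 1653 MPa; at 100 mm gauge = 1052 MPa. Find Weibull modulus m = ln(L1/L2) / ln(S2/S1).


Formula: m = ln(L1/L2) / ln(S2/S1)
Step 1: ln(L1/L2) = ln(10/100) = -2.30259
Step 2: S2/S1 = 1052/1653 = 0.63642
Step 3: ln(S2/S1) = ln(0.63642) = -0.45190
Step 4: m = -2.30259 / -0.45190 = 5.10

5.10 (Weibull m)


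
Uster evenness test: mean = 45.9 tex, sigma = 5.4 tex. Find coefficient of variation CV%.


Formula: CV% = (standard deviation / mean) * 100
Step 1: Ratio = 5.4 / 45.9 = 0.117647
Step 2: CV% = 0.117647 * 100 = 11.7647% ≈ 11.8%

11.8%


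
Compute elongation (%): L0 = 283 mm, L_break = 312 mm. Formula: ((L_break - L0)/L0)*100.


Formula: Elongation (%) = ((L_break - L0) / L0) * 100
Step 1: Extension = 312 - 283 = 29 mm
Step 2: Elongation = (29 / 283) * 100
Step 3: Elongation = 0.102473 * 100 = 10.2473% ≈ 10.2%

10.2%


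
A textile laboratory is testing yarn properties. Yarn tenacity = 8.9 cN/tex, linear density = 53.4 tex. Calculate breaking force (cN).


Formula: Breaking force = Tenacity * Linear density
F = 8.9 cN/tex * 53.4 tex
F = 475.26 cN

475.26 cN


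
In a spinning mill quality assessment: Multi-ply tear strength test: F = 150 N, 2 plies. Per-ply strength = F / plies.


Formula: Per-ply strength = Total force / Number of plies
Per-ply = 150 N / 2
Per-ply = 75 N

75 N


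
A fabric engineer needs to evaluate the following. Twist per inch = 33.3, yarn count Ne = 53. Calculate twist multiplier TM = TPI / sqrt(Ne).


Formula: TM = TPI / sqrt(Ne)
Step 1: sqrt(Ne) = sqrt(53) = 7.2801
Step 2: TM = 33.3 / 7.2801 = 4.57

4.57 TM


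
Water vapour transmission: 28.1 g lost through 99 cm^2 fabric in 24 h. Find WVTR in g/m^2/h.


Formula: WVTR = mass_loss / (area * time)
Step 1: Convert area: 99 cm^2 = 0.0099 m^2
Step 2: WVTR = 28.1 g / (0.0099 m^2 * 24 h)
Step 3: WVTR = 28.1 / 0.2376 = 118.3 g/m^2/h

118.3 g/m^2/h


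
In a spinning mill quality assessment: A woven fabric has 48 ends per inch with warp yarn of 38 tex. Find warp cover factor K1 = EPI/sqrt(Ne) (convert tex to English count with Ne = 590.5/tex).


Formula: K1 = EPI / sqrt(Ne), with Ne = 590.5 / tex_warp
Step 1: Ne = 590.5 / 38 = 15.539
Step 2: sqrt(Ne) = sqrt(15.539) = 3.942
Step 3: K1 = 48 / 3.942 = 12.2

12.2


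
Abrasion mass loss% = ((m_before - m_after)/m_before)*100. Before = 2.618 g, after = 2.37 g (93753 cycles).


Formula: Mass loss% = ((m_before - m_after) / m_before) * 100
Step 1: Mass loss = 2.618 - 2.37 = 0.248 g
Step 2: Ratio = 0.248 / 2.618 = 0.0947288
Step 3: Mass loss% = 0.0947288 * 100 = 9.47288% ≈ 9.47%

9.47%


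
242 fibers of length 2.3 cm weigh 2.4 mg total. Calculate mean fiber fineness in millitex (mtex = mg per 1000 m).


Formula: fineness (mtex) = mass (mg) / total length (km) = (mass_mg / total_length_m) * 1000
Step 1: Convert fiber length: 2.3 cm = 0.023 m
Step 2: Total fiber length = 242 * 0.023 = 5.566 m
Step 3: Linear density = 2.4 mg / 5.566 m = 0.4312 mg/m
Step 4: fineness = 0.4312 * 1000 = 431.2 mtex

431.2 mtex


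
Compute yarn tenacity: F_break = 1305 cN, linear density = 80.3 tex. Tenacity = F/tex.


Formula: Tenacity = Breaking force / Linear density
Tenacity = 1305 cN / 80.3 tex
Tenacity = 16.25 cN/tex

16.25 cN/tex


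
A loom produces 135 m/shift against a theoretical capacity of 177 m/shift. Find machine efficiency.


Formula: Efficiency% = (Actual output / Theoretical output) * 100
Efficiency% = (135 / 177) * 100
Efficiency% = 0.762712 * 100 = 76.2712% ≈ 76.3%

76.3%


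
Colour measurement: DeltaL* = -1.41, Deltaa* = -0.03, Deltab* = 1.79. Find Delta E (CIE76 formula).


Formula: Delta E = sqrt(dL*^2 + da*^2 + db*^2)
Step 1: dL*^2 = (-1.41)^2 = 1.9881
Step 2: da*^2 = (-0.03)^2 = 0.0009
Step 3: db*^2 = 1.79^2 = 3.2041
Step 4: Sum = 1.9881 + 0.0009 + 3.2041 = 5.1931
Step 5: Delta E = sqrt(5.1931) = 2.28

2.28 Delta E


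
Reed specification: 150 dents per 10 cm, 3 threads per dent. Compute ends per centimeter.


Formula: EPC = (dents per 10 cm * ends per dent) / 10
Step 1: Total ends per 10 cm = 150 * 3 = 450
Step 2: EPC = 450 / 10 = 45.0 ends/cm

45.0 ends/cm


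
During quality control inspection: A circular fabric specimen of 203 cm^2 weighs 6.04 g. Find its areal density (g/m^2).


Formula: GSM = mass_g / area_m2
Step 1: Convert area: 203 cm^2 = 203 / 10000 = 0.0203 m^2
Step 2: GSM = 6.04 g / 0.0203 m^2 = 297.5 g/m^2

297.5 g/m^2


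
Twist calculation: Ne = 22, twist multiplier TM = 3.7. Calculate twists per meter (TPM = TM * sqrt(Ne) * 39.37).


Formula: TPM = TM * sqrt(Ne) * 39.37
Step 1: sqrt(Ne) = sqrt(22) = 4.6904
Step 2: TM * sqrt(Ne) = 3.7 * 4.6904 = 17.3545
Step 3: TPM = 17.3545 * 39.37 = 683 twists/m

683 twists/m


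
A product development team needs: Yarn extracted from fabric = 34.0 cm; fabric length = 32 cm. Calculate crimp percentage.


Formula: Crimp% = ((L_yarn - L_fabric) / L_fabric) * 100
Step 1: Extension = 34.0 - 32 = 2.0 cm
Step 2: Crimp% = (2.0 / 32) * 100
Step 3: Crimp% = 0.0625 * 100 = 6.25% ≈ 6.3%

6.3%


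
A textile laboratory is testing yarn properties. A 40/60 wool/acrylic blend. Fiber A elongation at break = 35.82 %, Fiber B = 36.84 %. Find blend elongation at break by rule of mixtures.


Formula: Blend property = (fraction_A * property_A) + (fraction_B * property_B)
Step 1: Contribution A = 40/100 * 35.82 % = 14.328 %
Step 2: Contribution B = 60/100 * 36.84 % = 22.104 %
Step 3: Blend elongation at break = 14.328 + 22.104 = 36.432 %

36.432 %


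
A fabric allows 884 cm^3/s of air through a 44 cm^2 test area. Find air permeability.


Formula: Air Permeability = Airflow / Test Area
AP = 884 cm^3/s / 44 cm^2
AP = 20.1 cm^3/s/cm^2

20.1 cm^3/s/cm^2


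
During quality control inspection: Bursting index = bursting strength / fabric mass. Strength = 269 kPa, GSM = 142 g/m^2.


Formula: Bursting Index = Bursting Strength / Fabric GSM
BI = 269 kPa / 142 g/m^2
BI = 1.894 kPa/(g/m^2)

1.894 kPa/(g/m^2)


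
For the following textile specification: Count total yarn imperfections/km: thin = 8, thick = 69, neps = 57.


Formula: Total = thin places + thick places + neps
Total = 8 + 69 + 57
Total = 134 imperfections/km

134 imperfections/km


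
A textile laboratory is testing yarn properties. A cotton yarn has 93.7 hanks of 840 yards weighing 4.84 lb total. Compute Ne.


Formula: Ne = hanks / mass_lb
Substituting: Ne = 93.7 / 4.84
Ne = 19.4

19.4 Ne


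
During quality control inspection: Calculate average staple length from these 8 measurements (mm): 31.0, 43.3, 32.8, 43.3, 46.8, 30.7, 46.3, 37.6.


Formula: Mean = sum of lengths / count
Sum = 31.0 + 43.3 + 32.8 + 43.3 + 46.8 + 30.7 + 46.3 + 37.6
Sum = 311.8 mm
Mean = 311.8 / 8 = 38.98 mm

38.98 mm


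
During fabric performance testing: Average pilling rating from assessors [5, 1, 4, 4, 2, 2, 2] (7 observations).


Formula: Mean = sum / count
Sum = 5 + 1 + 4 + 4 + 2 + 2 + 2 = 20
Mean = 20 / 7 = 2.9

2.9


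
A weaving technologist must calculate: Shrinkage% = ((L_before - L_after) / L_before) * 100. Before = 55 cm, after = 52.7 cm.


Formula: Shrinkage% = ((L_before - L_after) / L_before) * 100
Step 1: Shrinkage = 55 - 52.7 = 2.3 cm
Step 2: Shrinkage% = (2.3 / 55) * 100
Step 3: Shrinkage% = 0.041818 * 100 = 4.1818% ≈ 4.2%

4.2%


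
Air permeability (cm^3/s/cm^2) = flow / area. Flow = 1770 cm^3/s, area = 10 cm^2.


Formula: Air Permeability = Airflow / Test Area
AP = 1770 cm^3/s / 10 cm^2
AP = 177.0 cm^3/s/cm^2

177.0 cm^3/s/cm^2


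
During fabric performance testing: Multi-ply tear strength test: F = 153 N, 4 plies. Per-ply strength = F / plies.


Formula: Per-ply strength = Total force / Number of plies
Per-ply = 153 N / 4
Per-ply = 38.25 N

38.25 N


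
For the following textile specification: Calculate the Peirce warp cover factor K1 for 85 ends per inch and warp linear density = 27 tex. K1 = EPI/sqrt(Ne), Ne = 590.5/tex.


Formula: K1 = EPI / sqrt(Ne), with Ne = 590.5 / tex_warp
Step 1: Ne = 590.5 / 27 = 21.87
Step 2: sqrt(Ne) = sqrt(21.87) = 4.6765
Step 3: K1 = 85 / 4.6765 = 18.2

18.2


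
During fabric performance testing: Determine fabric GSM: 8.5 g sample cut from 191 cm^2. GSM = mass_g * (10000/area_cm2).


Formula: GSM = mass_g / area_m2
Step 1: Convert area: 191 cm^2 = 191 / 10000 = 0.0191 m^2
Step 2: GSM = 8.5 g / 0.0191 m^2 = 445.0 g/m^2

445.0 g/m^2


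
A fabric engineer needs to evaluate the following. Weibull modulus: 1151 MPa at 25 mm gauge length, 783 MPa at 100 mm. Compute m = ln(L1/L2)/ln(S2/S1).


Formula: m = ln(L1/L2) / ln(S2/S1)
Step 1: ln(L1/L2) = ln(25/100) = -1.38629
Step 2: S2/S1 = 783/1151 = 0.68028
Step 3: ln(S2/S1) = ln(0.68028) = -0.38525
Step 4: m = -1.38629 / -0.38525 = 3.60

3.60 (Weibull m)


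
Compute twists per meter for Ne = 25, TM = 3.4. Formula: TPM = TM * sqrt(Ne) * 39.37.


Formula: TPM = TM * sqrt(Ne) * 39.37
Step 1: sqrt(Ne) = sqrt(25) = 5
Step 2: TM * sqrt(Ne) = 3.4 * 5 = 17
Step 3: TPM = 17 * 39.37 = 669 twists/m

669 twists/m


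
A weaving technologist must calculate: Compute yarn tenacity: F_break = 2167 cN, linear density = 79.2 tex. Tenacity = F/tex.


Formula: Tenacity = Breaking force / Linear density
Tenacity = 2167 cN / 79.2 tex
Tenacity = 27.36 cN/tex

27.36 cN/tex


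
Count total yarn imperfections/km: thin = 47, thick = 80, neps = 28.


Formula: Total = thin places + thick places + neps
Total = 47 + 80 + 28
Total = 155 imperfections/km

155 imperfections/km


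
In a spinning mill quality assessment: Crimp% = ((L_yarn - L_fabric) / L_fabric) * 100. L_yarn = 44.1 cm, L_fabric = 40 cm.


Formula: Crimp% = ((L_yarn - L_fabric) / L_fabric) * 100
Step 1: Extension = 44.1 - 40 = 4.1 cm
Step 2: Crimp% = (4.1 / 40) * 100
Step 3: Crimp% = 0.1025 * 100 = 10.25% ≈ 10.3%

10.3%


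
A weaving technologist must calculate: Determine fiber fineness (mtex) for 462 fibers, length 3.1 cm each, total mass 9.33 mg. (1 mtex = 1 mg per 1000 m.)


Formula: fineness (mtex) = mass (mg) / total length (km) = (mass_mg / total_length_m) * 1000
Step 1: Convert fiber length: 3.1 cm = 0.031 m
Step 2: Total fiber length = 462 * 0.031 = 14.322 m
Step 3: Linear density = 9.33 mg / 14.322 m = 0.6514 mg/m
Step 4: fineness = 0.6514 * 1000 = 651.4 mtex

651.4 mtex


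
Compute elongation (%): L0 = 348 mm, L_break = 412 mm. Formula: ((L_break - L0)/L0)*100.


Formula: Elongation (%) = ((L_break - L0) / L0) * 100
Step 1: Extension = 412 - 348 = 64 mm
Step 2: Elongation = (64 / 348) * 100
Step 3: Elongation = 0.183908 * 100 = 18.3908% ≈ 18.4%

18.4%


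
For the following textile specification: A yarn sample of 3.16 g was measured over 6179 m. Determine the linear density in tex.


Formula: Tex = (mass_g / length_m) * 1000
Substituting: Tex = (3.16 / 6179) * 1000
Intermediate: 3.16 / 6179 = 0.00051141 g/m
Tex = 0.00051141 * 1000 = 0.51 tex

0.51 tex


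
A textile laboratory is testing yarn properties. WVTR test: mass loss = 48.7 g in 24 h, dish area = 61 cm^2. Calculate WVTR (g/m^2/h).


Formula: WVTR = mass_loss / (area * time)
Step 1: Convert area: 61 cm^2 = 0.0061 m^2
Step 2: WVTR = 48.7 g / (0.0061 m^2 * 24 h)
Step 3: WVTR = 48.7 / 0.1464 = 332.7 g/m^2/h

332.7 g/m^2/h


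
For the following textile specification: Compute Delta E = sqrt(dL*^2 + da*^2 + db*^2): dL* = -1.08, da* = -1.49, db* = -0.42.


Formula: Delta E = sqrt(dL*^2 + da*^2 + db*^2)
Step 1: dL*^2 = (-1.08)^2 = 1.1664
Step 2: da*^2 = (-1.49)^2 = 2.2201
Step 3: db*^2 = (-0.42)^2 = 0.1764
Step 4: Sum = 1.1664 + 2.2201 + 0.1764 = 3.5629
Step 5: Delta E = sqrt(3.5629) = 1.89

1.89 Delta E


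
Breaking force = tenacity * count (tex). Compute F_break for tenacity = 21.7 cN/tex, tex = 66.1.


Formula: Breaking force = Tenacity * Linear density
F = 21.7 cN/tex * 66.1 tex
F = 1434.37 cN

1434.37 cN


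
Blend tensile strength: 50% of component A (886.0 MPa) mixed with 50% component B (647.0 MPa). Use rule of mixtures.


Formula: Blend property = (fraction_A * property_A) + (fraction_B * property_B)
Step 1: Contribution A = 50/100 * 886.0 MPa = 443.0 MPa
Step 2: Contribution B = 50/100 * 647.0 MPa = 323.5 MPa
Step 3: Blend tensile strength = 443.0 + 323.5 = 766.5 MPa

766.5 MPa


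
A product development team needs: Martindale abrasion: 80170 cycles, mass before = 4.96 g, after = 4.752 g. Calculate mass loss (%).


Formula: Mass loss% = ((m_before - m_after) / m_before) * 100
Step 1: Mass loss = 4.96 - 4.752 = 0.208 g
Step 2: Ratio = 0.208 / 4.96 = 0.0419355
Step 3: Mass loss% = 0.0419355 * 100 = 4.19355% ≈ 4.19%

4.19%


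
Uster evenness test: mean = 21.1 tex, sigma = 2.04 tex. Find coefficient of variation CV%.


Formula: CV% = (standard deviation / mean) * 100
Step 1: Ratio = 2.04 / 21.1 = 0.096682
Step 2: CV% = 0.096682 * 100 = 9.6682% ≈ 9.7%

9.7%


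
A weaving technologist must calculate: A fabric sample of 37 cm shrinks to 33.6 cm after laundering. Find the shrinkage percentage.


Formula: Shrinkage% = ((L_before - L_after) / L_before) * 100
Step 1: Shrinkage = 37 - 33.6 = 3.4 cm
Step 2: Shrinkage% = (3.4 / 37) * 100
Step 3: Shrinkage% = 0.091892 * 100 = 9.1892% ≈ 9.2%

9.2%


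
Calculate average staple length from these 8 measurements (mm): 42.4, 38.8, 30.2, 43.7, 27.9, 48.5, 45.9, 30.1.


Formula: Mean = sum of lengths / count
Sum = 42.4 + 38.8 + 30.2 + 43.7 + 27.9 + 48.5 + 45.9 + 30.1
Sum = 307.5 mm
Mean = 307.5 / 8 = 38.44 mm

38.44 mm


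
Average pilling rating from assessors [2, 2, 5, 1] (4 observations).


Formula: Mean = sum / count
Sum = 2 + 2 + 5 + 1 = 10
Mean = 10 / 4 = 2.5

2.5


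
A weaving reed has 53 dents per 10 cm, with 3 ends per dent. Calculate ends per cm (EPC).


Formula: EPC = (dents per 10 cm * ends per dent) / 10
Step 1: Total ends per 10 cm = 53 * 3 = 159
Step 2: EPC = 159 / 10 = 15.9 ends/cm

15.9 ends/cm


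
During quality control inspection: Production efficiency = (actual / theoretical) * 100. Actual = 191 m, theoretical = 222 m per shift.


Formula: Efficiency% = (Actual output / Theoretical output) * 100
Efficiency% = (191 / 222) * 100
Efficiency% = 0.86036 * 100 = 86.036% ≈ 86.0%

86.0%


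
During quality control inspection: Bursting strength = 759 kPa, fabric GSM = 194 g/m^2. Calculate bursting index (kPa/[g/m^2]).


Formula: Bursting Index = Bursting Strength / Fabric GSM
BI = 759 kPa / 194 g/m^2
BI = 3.912 kPa/(g/m^2)

3.912 kPa/(g/m^2)
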